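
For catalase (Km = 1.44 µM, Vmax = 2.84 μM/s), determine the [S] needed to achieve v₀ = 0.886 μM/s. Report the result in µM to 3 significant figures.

0.653 µM

Rearranging v = Vmax[S]/(Km+[S]) gives [S] = Km·v/(Vmax − v).
[S] = 1.44 × 0.886 / (2.84 − 0.886) = 1.276/1.954 = 0.653 µM.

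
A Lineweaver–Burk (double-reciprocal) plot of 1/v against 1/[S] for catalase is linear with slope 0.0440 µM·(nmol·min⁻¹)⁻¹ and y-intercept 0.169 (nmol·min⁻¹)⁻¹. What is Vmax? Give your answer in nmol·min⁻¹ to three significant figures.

The y-intercept of a Lineweaver–Burk plot equals 1/Vmax, so Vmax = 1/0.169 = 5.92 nmol·min⁻¹.

5.92 nmol·min⁻¹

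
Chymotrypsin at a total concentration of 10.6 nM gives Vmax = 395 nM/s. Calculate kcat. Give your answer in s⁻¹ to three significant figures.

37.3 s⁻¹

kcat = Vmax/[E]total = 395 nM/s / 10.6 nM = 37.3 s⁻¹.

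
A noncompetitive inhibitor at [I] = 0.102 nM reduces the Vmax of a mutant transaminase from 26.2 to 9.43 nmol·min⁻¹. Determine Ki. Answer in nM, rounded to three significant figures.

0.0574 nM

Noncompetitive: Vmax,app = Vmax/α with α = 1 + [I]/Ki.
α = Vmax/Vmax,app = 26.2/9.43 = 2.778.
Since α = 1 + [I]/Ki, [I]/Ki = 2.778 − 1 = 1.778 and Ki = 0.102/1.778 = 0.0574 nM.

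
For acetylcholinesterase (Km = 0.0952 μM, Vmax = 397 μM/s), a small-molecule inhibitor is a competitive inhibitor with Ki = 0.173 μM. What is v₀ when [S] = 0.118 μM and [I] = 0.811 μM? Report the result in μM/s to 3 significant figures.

71.0 μM/s

α = 1 + [I]/Ki = 1 + 0.811/0.173 = 5.688.
For a competitive inhibitor, Vmax is unchanged and the apparent Km becomes α·Km: Km,app = 0.541 μM, Vmax,app = 397 μM/s.
v = Vmax,app·[S]/(Km,app + [S]) = 397 × 0.118/(0.541 + 0.118) = 71.0 μM/s.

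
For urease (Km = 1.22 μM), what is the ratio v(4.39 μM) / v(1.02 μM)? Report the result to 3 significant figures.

Since Vmax cancels, v₂/v₁ = [S]₂(Km+[S]₁) / [S]₁(Km+[S]₂).
= 4.39×(1.22+1.02) / (1.02×(1.22+4.39)) = 9.834/5.722 = 1.72.

1.72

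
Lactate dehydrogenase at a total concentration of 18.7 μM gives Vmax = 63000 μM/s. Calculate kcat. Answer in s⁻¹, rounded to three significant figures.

kcat = Vmax/[E]total = 63000 μM/s / 18.7 μM = 3370 s⁻¹.

3370 s⁻¹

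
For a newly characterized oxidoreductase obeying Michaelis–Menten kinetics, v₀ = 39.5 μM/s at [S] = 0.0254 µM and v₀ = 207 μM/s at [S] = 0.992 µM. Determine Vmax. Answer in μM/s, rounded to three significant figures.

In reciprocal form, 1/v = (Km/Vmax)·(1/[S]) + 1/Vmax. The two points give (1/[S], 1/v) = (39.37, 0.02532) and (1.008, 0.004831).
Slope = (0.02532 − 0.004831)/(39.37 − 1.008) = 0.0005340; intercept = 0.02532 − 0.0005340×39.37 = 0.004293.
Vmax = 1/intercept = 233 μM/s; Km = slope × Vmax = 0.0005340 × 233 = 0.124 µM.

233 μM/s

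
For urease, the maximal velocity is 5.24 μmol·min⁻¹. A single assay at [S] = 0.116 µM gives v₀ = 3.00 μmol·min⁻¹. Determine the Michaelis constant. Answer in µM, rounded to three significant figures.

0.0866 µM

v/Vmax = 3.00/5.24 = 0.5725 = [S]/(Km+[S]).
So Km + [S] = [S]/0.5725 = 0.2026 µM, giving Km = 0.2026 − 0.116 = 0.0866 µM.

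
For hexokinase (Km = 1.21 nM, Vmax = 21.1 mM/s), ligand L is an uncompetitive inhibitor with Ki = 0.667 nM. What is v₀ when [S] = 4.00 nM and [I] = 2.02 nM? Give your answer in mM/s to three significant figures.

With α = 1 + [I]/Ki = 1 + 2.02/0.667 = 4.028, the uncompetitive rate law is v = (Vmax/α)·[S] / (Km/α + [S]).
v = (21.1/4.028)×4.00 / (1.21/4.028 + 4.00) = 20.95/4.300 = 4.87 mM/s.

4.87 mM/s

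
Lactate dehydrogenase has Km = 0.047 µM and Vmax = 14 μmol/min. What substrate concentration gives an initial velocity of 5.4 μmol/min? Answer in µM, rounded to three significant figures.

0.0295 µM

Rearranging v = Vmax[S]/(Km+[S]) gives [S] = Km·v/(Vmax − v).
[S] = 0.047 × 5.4 / (14 − 5.4) = 0.2538/8.600 = 0.0295 µM.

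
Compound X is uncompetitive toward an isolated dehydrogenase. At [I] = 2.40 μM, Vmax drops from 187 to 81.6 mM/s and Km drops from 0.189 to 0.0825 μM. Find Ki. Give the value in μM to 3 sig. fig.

1.86 μM

Uncompetitive: Vmax,app = Vmax/α (and Km,app = Km/α) with α = 1 + [I]/Ki.
α = Vmax/Vmax,app = 187/81.6 = 2.292.
Ki = [I]/(α − 1) = 2.40/1.292 = 1.86 μM.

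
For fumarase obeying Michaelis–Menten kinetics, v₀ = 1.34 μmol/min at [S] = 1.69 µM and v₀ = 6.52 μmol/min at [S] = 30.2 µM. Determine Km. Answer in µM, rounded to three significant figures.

8.98 µM

From v = Vmax[S]/(Km+[S]), each point gives Vmax = v(Km+[S])/[S].
Equating: 1.34(Km+1.69)/1.69 = 6.52(Km+30.2)/30.2.
0.7929·Km + 1.34 = 0.2159·Km + 6.52, so (0.7929 − 0.2159)·Km = 6.52 − 1.34.
Km = 5.180/0.5770 = 8.98 µM; then Vmax = 1.34(8.98+1.69)/1.69 = 8.46 μmol/min.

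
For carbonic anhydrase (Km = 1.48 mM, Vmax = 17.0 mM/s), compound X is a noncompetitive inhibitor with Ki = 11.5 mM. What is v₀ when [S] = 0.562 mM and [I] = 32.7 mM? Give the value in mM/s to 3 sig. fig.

With α = 1 + [I]/Ki = 1 + 32.7/11.5 = 3.843, the noncompetitive rate law is v = (Vmax/α)·[S] / (Km + [S]).
v = (17.0/3.843)×0.562 / (1.48 + 0.562) = 2.486/2.042 = 1.22 mM/s.

1.22 mM/s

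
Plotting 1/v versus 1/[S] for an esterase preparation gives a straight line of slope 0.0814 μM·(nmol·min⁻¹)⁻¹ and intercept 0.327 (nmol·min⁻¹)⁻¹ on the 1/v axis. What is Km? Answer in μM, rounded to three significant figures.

y-intercept = 1/Vmax ⇒ Vmax = 3.06 nmol·min⁻¹; slope = Km/Vmax ⇒ Km = slope × Vmax.
Km = 0.0814 × 3.06 = 0.249 μM.

0.249 μM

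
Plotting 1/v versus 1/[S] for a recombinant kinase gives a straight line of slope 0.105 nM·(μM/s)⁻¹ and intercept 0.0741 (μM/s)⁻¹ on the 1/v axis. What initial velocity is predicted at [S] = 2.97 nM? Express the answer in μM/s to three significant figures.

The y-intercept is 1/Vmax, so Vmax = 1/0.0741 = 13.5 μM/s.
The slope is Km/Vmax, so Km = 0.105 × 13.5 = 1.42 nM.
Then v = 13.5 × 2.97/(1.42 + 2.97) = 9.14 μM/s.

9.14 μM/s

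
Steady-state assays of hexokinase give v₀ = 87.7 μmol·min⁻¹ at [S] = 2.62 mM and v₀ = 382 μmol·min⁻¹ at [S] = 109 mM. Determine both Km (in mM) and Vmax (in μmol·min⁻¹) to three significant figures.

From v = Vmax[S]/(Km+[S]), each point gives Vmax = v(Km+[S])/[S].
Equating: 87.7(Km+2.62)/2.62 = 382(Km+109)/109.
33.47·Km + 87.7 = 3.505·Km + 382, so (33.47 − 3.505)·Km = 382 − 87.7.
Km = 294.3/29.97 = 9.82 mM; then Vmax = 87.7(9.82+2.62)/2.62 = 416 μmol·min⁻¹.

Km = 9.82 mM; Vmax = 416 μmol·min⁻¹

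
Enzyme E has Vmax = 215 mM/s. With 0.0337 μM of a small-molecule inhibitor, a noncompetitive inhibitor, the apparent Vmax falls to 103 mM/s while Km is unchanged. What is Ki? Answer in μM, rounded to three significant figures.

Noncompetitive: Vmax,app = Vmax/α with α = 1 + [I]/Ki.
α = Vmax/Vmax,app = 215/103 = 2.087.
Since α = 1 + [I]/Ki, [I]/Ki = 2.087 − 1 = 1.087 and Ki = 0.0337/1.087 = 0.0310 μM.

0.0310 μM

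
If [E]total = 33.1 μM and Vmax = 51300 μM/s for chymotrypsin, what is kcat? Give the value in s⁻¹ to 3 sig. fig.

kcat = Vmax/[E]total = 51300 μM/s / 33.1 μM = 1550 s⁻¹.

1550 s⁻¹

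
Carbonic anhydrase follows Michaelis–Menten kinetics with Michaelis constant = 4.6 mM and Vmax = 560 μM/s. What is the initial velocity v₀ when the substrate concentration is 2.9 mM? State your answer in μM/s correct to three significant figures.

[S]/(Km+[S]) = 2.9/7.500 = 0.3867, the fractional saturation.
v = 0.3867 × Vmax = 0.3867 × 560 = 217 μM/s.

217 μM/s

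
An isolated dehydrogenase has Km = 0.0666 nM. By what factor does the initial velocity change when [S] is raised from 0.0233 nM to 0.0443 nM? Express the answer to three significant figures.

Since Vmax cancels, v₂/v₁ = [S]₂(Km+[S]₁) / [S]₁(Km+[S]₂).
= 0.0443×(0.0666+0.0233) / (0.0233×(0.0666+0.0443)) = 0.003983/0.002584 = 1.54.

1.54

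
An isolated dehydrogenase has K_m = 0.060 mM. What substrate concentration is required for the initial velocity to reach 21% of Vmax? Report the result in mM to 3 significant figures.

v/Vmax = [S]/(Km+[S]) = 0.21, so [S] = Km·0.21/(1 − 0.21) = 0.060 × 0.2658.
[S] = 0.0159 mM.

0.0159 mM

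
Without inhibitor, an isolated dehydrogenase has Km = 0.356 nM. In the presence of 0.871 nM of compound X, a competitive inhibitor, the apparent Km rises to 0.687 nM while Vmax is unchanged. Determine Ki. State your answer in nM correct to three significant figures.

0.937 nM

Competitive: Km,app = α·Km with α = 1 + [I]/Ki.
α = Km,app/Km = 0.687/0.356 = 1.930.
Since α = 1 + [I]/Ki, [I]/Ki = 1.930 − 1 = 0.9298 and Ki = 0.871/0.9298 = 0.937 nM.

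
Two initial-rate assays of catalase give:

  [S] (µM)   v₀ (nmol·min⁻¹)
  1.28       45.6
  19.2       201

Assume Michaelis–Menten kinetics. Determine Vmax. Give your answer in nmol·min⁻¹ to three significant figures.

266 nmol·min⁻¹

In reciprocal form, 1/v = (Km/Vmax)·(1/[S]) + 1/Vmax. The two points give (1/[S], 1/v) = (0.7812, 0.02193) and (0.05208, 0.004975).
Slope = (0.02193 − 0.004975)/(0.7812 − 0.05208) = 0.02325; intercept = 0.02193 − 0.02325×0.7812 = 0.003764.
Vmax = 1/intercept = 266 nmol·min⁻¹; Km = slope × Vmax = 0.02325 × 266 = 6.18 µM.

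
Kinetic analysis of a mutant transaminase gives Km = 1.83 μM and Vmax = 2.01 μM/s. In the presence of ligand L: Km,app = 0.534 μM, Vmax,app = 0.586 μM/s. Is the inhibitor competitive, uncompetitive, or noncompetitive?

uncompetitive

Both Km and Vmax decrease by the same factor (~3.43-fold) — characteristic of uncompetitive inhibition.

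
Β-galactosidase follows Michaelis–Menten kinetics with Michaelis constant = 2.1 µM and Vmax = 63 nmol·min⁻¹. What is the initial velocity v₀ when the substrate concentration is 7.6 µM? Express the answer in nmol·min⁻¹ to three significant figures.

v = Vmax·[S]/(Km + [S]) = 63 × 7.6 / (2.1 + 7.6)
  = 478.8 / 9.700 = 49.4 nmol·min⁻¹.

49.4 nmol·min⁻¹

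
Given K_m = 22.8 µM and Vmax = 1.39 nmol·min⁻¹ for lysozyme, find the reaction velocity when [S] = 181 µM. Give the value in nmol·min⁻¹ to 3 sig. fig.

1.23 nmol·min⁻¹

v = Vmax·[S]/(Km + [S]) = 1.39 × 181 / (22.8 + 181)
  = 251.6 / 203.8 = 1.23 nmol·min⁻¹.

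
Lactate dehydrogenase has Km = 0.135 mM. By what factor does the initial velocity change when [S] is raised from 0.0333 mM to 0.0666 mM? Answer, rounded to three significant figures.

1.67

Since Vmax cancels, v₂/v₁ = [S]₂(Km+[S]₁) / [S]₁(Km+[S]₂).
= 0.0666×(0.135+0.0333) / (0.0333×(0.135+0.0666)) = 0.01121/0.006713 = 1.67.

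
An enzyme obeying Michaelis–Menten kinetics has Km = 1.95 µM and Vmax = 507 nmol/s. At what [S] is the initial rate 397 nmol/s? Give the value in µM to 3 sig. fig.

7.04 µM

The required fractional saturation is v/Vmax = 397/507 = 0.7830.
Then [S]/(Km+[S]) = 0.7830 ⇒ [S] = 1.95 × 0.7830/(1 − 0.7830) = 7.04 µM.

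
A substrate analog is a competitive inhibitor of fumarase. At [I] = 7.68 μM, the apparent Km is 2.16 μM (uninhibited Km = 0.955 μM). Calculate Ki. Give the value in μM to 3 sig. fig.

6.09 μM

Competitive: Km,app = α·Km with α = 1 + [I]/Ki.
α = Km,app/Km = 2.16/0.955 = 2.262.
Ki = [I]/(α − 1) = 7.68/1.262 = 6.09 μM.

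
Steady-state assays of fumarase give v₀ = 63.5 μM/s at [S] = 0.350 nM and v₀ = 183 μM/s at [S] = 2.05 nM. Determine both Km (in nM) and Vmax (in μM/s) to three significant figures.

In reciprocal form, 1/v = (Km/Vmax)·(1/[S]) + 1/Vmax. The two points give (1/[S], 1/v) = (2.857, 0.01575) and (0.4878, 0.005464).
Slope = (0.01575 − 0.005464)/(2.857 − 0.4878) = 0.004340; intercept = 0.01575 − 0.004340×2.857 = 0.003347.
Vmax = 1/intercept = 299 μM/s; Km = slope × Vmax = 0.004340 × 299 = 1.30 nM.

Km = 1.30 nM; Vmax = 299 μM/s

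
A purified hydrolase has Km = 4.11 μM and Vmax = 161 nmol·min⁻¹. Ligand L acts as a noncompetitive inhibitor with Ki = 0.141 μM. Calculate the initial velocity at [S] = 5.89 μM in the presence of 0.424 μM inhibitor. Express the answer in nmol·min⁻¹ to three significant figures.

23.7 nmol·min⁻¹

With α = 1 + [I]/Ki = 1 + 0.424/0.141 = 4.007, the noncompetitive rate law is v = (Vmax/α)·[S] / (Km + [S]).
v = (161/4.007)×5.89 / (4.11 + 5.89) = 236.7/10.00 = 23.7 nmol·min⁻¹.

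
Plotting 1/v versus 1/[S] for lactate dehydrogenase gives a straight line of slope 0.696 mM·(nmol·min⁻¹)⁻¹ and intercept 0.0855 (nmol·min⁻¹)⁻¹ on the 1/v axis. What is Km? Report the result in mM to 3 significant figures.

8.14 mM

y-intercept = 1/Vmax ⇒ Vmax = 11.7 nmol·min⁻¹; slope = Km/Vmax ⇒ Km = slope × Vmax.
Km = 0.696 × 11.7 = 8.14 mM.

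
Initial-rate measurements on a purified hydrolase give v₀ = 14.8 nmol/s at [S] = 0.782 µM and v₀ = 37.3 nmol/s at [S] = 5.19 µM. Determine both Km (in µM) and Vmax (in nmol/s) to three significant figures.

From v = Vmax[S]/(Km+[S]), each point gives Vmax = v(Km+[S])/[S].
Equating: 14.8(Km+0.782)/0.782 = 37.3(Km+5.19)/5.19.
18.93·Km + 14.8 = 7.187·Km + 37.3, so (18.93 − 7.187)·Km = 37.3 − 14.8.
Km = 22.50/11.74 = 1.92 µM; then Vmax = 14.8(1.92+0.782)/0.782 = 51.1 nmol/s.

Km = 1.92 µM; Vmax = 51.1 nmol/s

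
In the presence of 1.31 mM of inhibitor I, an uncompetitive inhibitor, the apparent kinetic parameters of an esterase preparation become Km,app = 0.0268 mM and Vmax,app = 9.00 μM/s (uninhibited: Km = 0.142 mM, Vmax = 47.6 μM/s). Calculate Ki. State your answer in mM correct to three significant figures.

Uncompetitive: Vmax,app = Vmax/α (and Km,app = Km/α) with α = 1 + [I]/Ki.
α = Vmax/Vmax,app = 47.6/9.00 = 5.289.
Since α = 1 + [I]/Ki, [I]/Ki = 5.289 − 1 = 4.289 and Ki = 1.31/4.289 = 0.305 mM.

0.305 mM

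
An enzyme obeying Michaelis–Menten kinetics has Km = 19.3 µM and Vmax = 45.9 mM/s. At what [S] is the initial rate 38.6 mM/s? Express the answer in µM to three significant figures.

102 µM

Rearranging v = Vmax[S]/(Km+[S]) gives [S] = Km·v/(Vmax − v).
[S] = 19.3 × 38.6 / (45.9 − 38.6) = 745.0/7.300 = 102 µM.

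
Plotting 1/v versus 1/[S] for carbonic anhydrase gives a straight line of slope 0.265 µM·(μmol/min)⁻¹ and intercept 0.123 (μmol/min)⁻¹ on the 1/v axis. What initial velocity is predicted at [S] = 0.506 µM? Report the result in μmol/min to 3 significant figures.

The y-intercept is 1/Vmax, so Vmax = 1/0.123 = 8.13 μmol/min.
The slope is Km/Vmax, so Km = 0.265 × 8.13 = 2.15 µM.
Then v = 8.13 × 0.506/(2.15 + 0.506) = 1.55 μmol/min.

1.55 μmol/min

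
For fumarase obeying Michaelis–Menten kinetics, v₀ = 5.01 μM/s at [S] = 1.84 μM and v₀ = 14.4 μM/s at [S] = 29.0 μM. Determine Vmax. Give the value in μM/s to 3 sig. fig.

In reciprocal form, 1/v = (Km/Vmax)·(1/[S]) + 1/Vmax. The two points give (1/[S], 1/v) = (0.5435, 0.1996) and (0.03448, 0.06944).
Slope = (0.1996 − 0.06944)/(0.5435 − 0.03448) = 0.2557; intercept = 0.1996 − 0.2557×0.5435 = 0.06063.
Vmax = 1/intercept = 16.5 μM/s; Km = slope × Vmax = 0.2557 × 16.5 = 4.22 μM.

16.5 μM/s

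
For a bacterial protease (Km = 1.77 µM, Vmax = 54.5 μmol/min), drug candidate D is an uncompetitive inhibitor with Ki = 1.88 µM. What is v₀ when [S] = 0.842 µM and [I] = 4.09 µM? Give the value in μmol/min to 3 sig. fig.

10.3 μmol/min

With α = 1 + [I]/Ki = 1 + 4.09/1.88 = 3.176, the uncompetitive rate law is v = (Vmax/α)·[S] / (Km/α + [S]).
v = (54.5/3.176)×0.842 / (1.77/3.176 + 0.842) = 14.45/1.399 = 10.3 μmol/min.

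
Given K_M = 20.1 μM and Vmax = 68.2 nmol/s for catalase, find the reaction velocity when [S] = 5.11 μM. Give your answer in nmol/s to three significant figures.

[S]/(Km+[S]) = 5.11/25.21 = 0.2027, the fractional saturation.
v = 0.2027 × Vmax = 0.2027 × 68.2 = 13.8 nmol/s.

13.8 nmol/s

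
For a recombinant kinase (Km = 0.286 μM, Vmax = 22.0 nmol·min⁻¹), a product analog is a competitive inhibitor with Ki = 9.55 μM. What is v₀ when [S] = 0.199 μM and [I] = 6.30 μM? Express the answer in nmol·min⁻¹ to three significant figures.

6.50 nmol·min⁻¹

α = 1 + [I]/Ki = 1 + 6.30/9.55 = 1.660.
For a competitive inhibitor, Vmax is unchanged and the apparent Km becomes α·Km: Km,app = 0.475 μM, Vmax,app = 22.0 nmol·min⁻¹.
v = Vmax,app·[S]/(Km,app + [S]) = 22.0 × 0.199/(0.475 + 0.199) = 6.50 nmol·min⁻¹.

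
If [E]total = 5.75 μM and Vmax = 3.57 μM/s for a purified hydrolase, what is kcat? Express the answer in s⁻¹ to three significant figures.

0.621 s⁻¹

kcat = Vmax/[E]total = 3.57 μM/s / 5.75 μM = 0.621 s⁻¹.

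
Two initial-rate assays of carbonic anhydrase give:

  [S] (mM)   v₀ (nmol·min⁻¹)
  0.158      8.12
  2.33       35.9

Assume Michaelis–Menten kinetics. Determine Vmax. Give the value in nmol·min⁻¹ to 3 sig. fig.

From v = Vmax[S]/(Km+[S]), each point gives Vmax = v(Km+[S])/[S].
Equating: 8.12(Km+0.158)/0.158 = 35.9(Km+2.33)/2.33.
51.39·Km + 8.12 = 15.41·Km + 35.9, so (51.39 − 15.41)·Km = 35.9 − 8.12.
Km = 27.78/35.98 = 0.772 mM; then Vmax = 8.12(0.772+0.158)/0.158 = 47.8 nmol·min⁻¹.

47.8 nmol·min⁻¹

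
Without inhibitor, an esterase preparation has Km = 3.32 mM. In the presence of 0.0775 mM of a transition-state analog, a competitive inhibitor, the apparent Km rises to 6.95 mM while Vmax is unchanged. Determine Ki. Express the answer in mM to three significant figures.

0.0709 mM

Competitive: Km,app = α·Km with α = 1 + [I]/Ki.
α = Km,app/Km = 6.95/3.32 = 2.093.
Ki = [I]/(α − 1) = 0.0775/1.093 = 0.0709 mM.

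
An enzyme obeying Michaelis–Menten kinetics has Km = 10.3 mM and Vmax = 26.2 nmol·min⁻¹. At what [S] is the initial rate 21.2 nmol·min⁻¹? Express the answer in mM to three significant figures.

43.7 mM

The required fractional saturation is v/Vmax = 21.2/26.2 = 0.8092.
Then [S]/(Km+[S]) = 0.8092 ⇒ [S] = 10.3 × 0.8092/(1 − 0.8092) = 43.7 mM.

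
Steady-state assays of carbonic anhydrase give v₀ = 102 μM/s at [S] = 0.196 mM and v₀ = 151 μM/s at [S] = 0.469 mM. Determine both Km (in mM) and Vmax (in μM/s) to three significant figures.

Km = 0.247 mM; Vmax = 230 μM/s

From v = Vmax[S]/(Km+[S]), each point gives Vmax = v(Km+[S])/[S].
Equating: 102(Km+0.196)/0.196 = 151(Km+0.469)/0.469.
520.4·Km + 102 = 322.0·Km + 151, so (520.4 − 322.0)·Km = 151 − 102.
Km = 49.00/198.4 = 0.247 mM; then Vmax = 102(0.247+0.196)/0.196 = 230 μM/s.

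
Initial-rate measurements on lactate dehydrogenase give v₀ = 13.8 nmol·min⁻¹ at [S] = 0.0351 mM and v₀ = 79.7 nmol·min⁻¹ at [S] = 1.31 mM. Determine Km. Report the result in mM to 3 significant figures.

In reciprocal form, 1/v = (Km/Vmax)·(1/[S]) + 1/Vmax. The two points give (1/[S], 1/v) = (28.49, 0.07246) and (0.7634, 0.01255).
Slope = (0.07246 − 0.01255)/(28.49 − 0.7634) = 0.002161; intercept = 0.07246 − 0.002161×28.49 = 0.01090.
Vmax = 1/intercept = 91.8 nmol·min⁻¹; Km = slope × Vmax = 0.002161 × 91.8 = 0.198 mM.

0.198 mM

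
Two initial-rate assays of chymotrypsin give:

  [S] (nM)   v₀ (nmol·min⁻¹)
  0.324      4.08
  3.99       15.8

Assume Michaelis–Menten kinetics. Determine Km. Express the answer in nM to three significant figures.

From v = Vmax[S]/(Km+[S]), each point gives Vmax = v(Km+[S])/[S].
Equating: 4.08(Km+0.324)/0.324 = 15.8(Km+3.99)/3.99.
12.59·Km + 4.08 = 3.960·Km + 15.8, so (12.59 − 3.960)·Km = 15.8 − 4.08.
Km = 11.72/8.633 = 1.36 nM; then Vmax = 4.08(1.36+0.324)/0.324 = 21.2 nmol·min⁻¹.

1.36 nM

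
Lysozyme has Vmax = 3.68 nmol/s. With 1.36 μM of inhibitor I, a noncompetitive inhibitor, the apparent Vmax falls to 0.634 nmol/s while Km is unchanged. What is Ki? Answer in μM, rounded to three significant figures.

Noncompetitive: Vmax,app = Vmax/α with α = 1 + [I]/Ki.
α = Vmax/Vmax,app = 3.68/0.634 = 5.804.
Ki = [I]/(α − 1) = 1.36/4.804 = 0.283 μM.

0.283 μM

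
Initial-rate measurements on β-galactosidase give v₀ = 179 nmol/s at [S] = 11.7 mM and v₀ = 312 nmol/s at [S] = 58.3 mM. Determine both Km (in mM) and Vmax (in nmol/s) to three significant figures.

In reciprocal form, 1/v = (Km/Vmax)·(1/[S]) + 1/Vmax. The two points give (1/[S], 1/v) = (0.08547, 0.005587) and (0.01715, 0.003205).
Slope = (0.005587 − 0.003205)/(0.08547 − 0.01715) = 0.03486; intercept = 0.005587 − 0.03486×0.08547 = 0.002607.
Vmax = 1/intercept = 384 nmol/s; Km = slope × Vmax = 0.03486 × 384 = 13.4 mM.

Km = 13.4 mM; Vmax = 384 nmol/s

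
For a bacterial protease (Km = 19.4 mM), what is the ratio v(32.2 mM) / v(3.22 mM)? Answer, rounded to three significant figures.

4.38

The fractional saturations are [S]/(Km+[S]) = 3.22/22.62 = 0.1424 and 32.2/51.60 = 0.6240.
v₂/v₁ is just their ratio: 0.6240/0.1424 = 4.38.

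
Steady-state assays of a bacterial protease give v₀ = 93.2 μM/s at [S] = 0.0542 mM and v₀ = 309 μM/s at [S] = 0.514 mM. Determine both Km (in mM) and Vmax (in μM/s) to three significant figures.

In reciprocal form, 1/v = (Km/Vmax)·(1/[S]) + 1/Vmax. The two points give (1/[S], 1/v) = (18.45, 0.01073) and (1.946, 0.003236).
Slope = (0.01073 − 0.003236)/(18.45 − 1.946) = 0.0004540; intercept = 0.01073 − 0.0004540×18.45 = 0.002353.
Vmax = 1/intercept = 425 μM/s; Km = slope × Vmax = 0.0004540 × 425 = 0.193 mM.

Km = 0.193 mM; Vmax = 425 μM/s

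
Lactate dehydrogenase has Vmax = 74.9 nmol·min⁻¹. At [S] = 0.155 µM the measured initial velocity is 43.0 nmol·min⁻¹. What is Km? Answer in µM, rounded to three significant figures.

From v = Vmax[S]/(Km+[S]), Km = [S](Vmax − v)/v.
Km = 0.155 × (74.9 − 43.0) / 43.0 = 4.945/43.0 = 0.115 µM.

0.115 µM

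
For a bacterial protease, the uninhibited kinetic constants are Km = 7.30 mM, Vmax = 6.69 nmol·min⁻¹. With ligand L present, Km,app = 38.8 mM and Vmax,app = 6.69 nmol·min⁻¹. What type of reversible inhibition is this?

competitive

Km increases (7.30 → 38.8 mM) while Vmax is unchanged — the hallmark of competitive inhibition.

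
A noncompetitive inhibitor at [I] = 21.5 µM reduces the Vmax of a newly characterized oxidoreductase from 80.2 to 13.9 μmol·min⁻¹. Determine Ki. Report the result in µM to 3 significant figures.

Noncompetitive: Vmax,app = Vmax/α with α = 1 + [I]/Ki.
α = Vmax/Vmax,app = 80.2/13.9 = 5.770.
Ki = [I]/(α − 1) = 21.5/4.770 = 4.51 µM.

4.51 µM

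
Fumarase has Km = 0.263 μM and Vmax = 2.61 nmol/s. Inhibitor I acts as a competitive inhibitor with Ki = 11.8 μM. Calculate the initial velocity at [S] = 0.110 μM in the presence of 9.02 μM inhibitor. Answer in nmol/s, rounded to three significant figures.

α = 1 + [I]/Ki = 1 + 9.02/11.8 = 1.764.
For a competitive inhibitor, Vmax is unchanged and the apparent Km becomes α·Km: Km,app = 0.464 μM, Vmax,app = 2.61 nmol/s.
v = Vmax,app·[S]/(Km,app + [S]) = 2.61 × 0.110/(0.464 + 0.110) = 0.500 nmol/s.

0.500 nmol/s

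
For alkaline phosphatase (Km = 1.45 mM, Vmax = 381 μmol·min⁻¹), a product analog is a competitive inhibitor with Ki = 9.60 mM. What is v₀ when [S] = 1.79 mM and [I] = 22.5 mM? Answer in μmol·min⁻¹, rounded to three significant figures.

103 μmol·min⁻¹

α = 1 + [I]/Ki = 1 + 22.5/9.60 = 3.344.
For a competitive inhibitor, Vmax is unchanged and the apparent Km becomes α·Km: Km,app = 4.85 mM, Vmax,app = 381 μmol·min⁻¹.
v = Vmax,app·[S]/(Km,app + [S]) = 381 × 1.79/(4.85 + 1.79) = 103 μmol·min⁻¹.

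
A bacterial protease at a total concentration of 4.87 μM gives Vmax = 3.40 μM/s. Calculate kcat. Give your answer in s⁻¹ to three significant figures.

kcat = Vmax/[E]total = 3.40 μM/s / 4.87 μM = 0.698 s⁻¹.

0.698 s⁻¹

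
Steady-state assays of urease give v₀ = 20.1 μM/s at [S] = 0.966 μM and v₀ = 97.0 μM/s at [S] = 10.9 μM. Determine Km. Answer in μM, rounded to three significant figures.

In reciprocal form, 1/v = (Km/Vmax)·(1/[S]) + 1/Vmax. The two points give (1/[S], 1/v) = (1.035, 0.04975) and (0.09174, 0.01031).
Slope = (0.04975 − 0.01031)/(1.035 − 0.09174) = 0.04181; intercept = 0.04975 − 0.04181×1.035 = 0.006474.
Vmax = 1/intercept = 154 μM/s; Km = slope × Vmax = 0.04181 × 154 = 6.46 μM.

6.46 μM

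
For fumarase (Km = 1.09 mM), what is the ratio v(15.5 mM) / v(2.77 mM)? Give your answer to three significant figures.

Since Vmax cancels, v₂/v₁ = [S]₂(Km+[S]₁) / [S]₁(Km+[S]₂).
= 15.5×(1.09+2.77) / (2.77×(1.09+15.5)) = 59.83/45.95 = 1.30.

1.30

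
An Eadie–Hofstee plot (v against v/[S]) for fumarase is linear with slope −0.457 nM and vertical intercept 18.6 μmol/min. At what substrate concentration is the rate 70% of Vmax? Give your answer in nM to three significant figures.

The Eadie–Hofstee slope gives Km = 0.457 nM (slope = −Km).
v/Vmax = [S]/(Km+[S]) = 0.7 ⇒ [S] = Km·0.7/(1−0.7) = 0.457 × 2.333 = 1.07 nM.

1.07 nM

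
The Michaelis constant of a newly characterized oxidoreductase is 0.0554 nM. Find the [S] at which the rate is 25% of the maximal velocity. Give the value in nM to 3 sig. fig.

0.0185 nM

v/Vmax = [S]/(Km+[S]) = 0.25, so [S] = Km·0.25/(1 − 0.25) = 0.0554 × 0.3333.
[S] = 0.0185 nM.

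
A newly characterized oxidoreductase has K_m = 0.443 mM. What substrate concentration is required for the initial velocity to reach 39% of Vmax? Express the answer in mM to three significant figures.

0.283 mM

v/Vmax = [S]/(Km+[S]) = 0.39, so [S] = Km·0.39/(1 − 0.39) = 0.443 × 0.6393.
[S] = 0.283 mM.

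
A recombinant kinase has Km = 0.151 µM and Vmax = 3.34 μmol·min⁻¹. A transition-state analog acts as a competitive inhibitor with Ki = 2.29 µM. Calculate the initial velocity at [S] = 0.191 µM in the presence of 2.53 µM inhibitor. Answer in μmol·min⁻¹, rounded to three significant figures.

With α = 1 + [I]/Ki = 1 + 2.53/2.29 = 2.105, the competitive rate law is v = Vmax[S] / (αKm + [S]).
v = 3.34×0.191 / (2.105×0.151 + 0.191) = 0.6379/0.5088 = 1.25 μmol·min⁻¹.

1.25 μmol·min⁻¹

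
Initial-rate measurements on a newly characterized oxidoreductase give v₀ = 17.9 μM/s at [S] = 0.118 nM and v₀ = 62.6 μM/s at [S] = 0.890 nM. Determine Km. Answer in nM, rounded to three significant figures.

In reciprocal form, 1/v = (Km/Vmax)·(1/[S]) + 1/Vmax. The two points give (1/[S], 1/v) = (8.475, 0.05587) and (1.124, 0.01597).
Slope = (0.05587 − 0.01597)/(8.475 − 1.124) = 0.005427; intercept = 0.05587 − 0.005427×8.475 = 0.009877.
Vmax = 1/intercept = 101 μM/s; Km = slope × Vmax = 0.005427 × 101 = 0.549 nM.

0.549 nM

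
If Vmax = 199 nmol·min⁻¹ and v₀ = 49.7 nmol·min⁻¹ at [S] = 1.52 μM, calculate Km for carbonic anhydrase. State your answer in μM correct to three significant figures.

4.57 μM

v/Vmax = 49.7/199 = 0.2497 = [S]/(Km+[S]).
So Km + [S] = [S]/0.2497 = 6.086 μM, giving Km = 6.086 − 1.52 = 4.57 μM.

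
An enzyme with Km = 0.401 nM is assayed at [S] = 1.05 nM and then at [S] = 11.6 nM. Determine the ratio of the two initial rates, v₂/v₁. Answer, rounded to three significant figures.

1.34

The fractional saturations are [S]/(Km+[S]) = 1.05/1.451 = 0.7236 and 11.6/12.00 = 0.9666.
v₂/v₁ is just their ratio: 0.9666/0.7236 = 1.34.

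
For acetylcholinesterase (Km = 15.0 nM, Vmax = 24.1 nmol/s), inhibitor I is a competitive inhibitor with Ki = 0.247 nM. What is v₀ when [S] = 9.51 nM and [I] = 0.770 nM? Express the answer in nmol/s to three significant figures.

α = 1 + [I]/Ki = 1 + 0.770/0.247 = 4.117.
For a competitive inhibitor, Vmax is unchanged and the apparent Km becomes α·Km: Km,app = 61.8 nM, Vmax,app = 24.1 nmol/s.
v = Vmax,app·[S]/(Km,app + [S]) = 24.1 × 9.51/(61.8 + 9.51) = 3.22 nmol/s.

3.22 nmol/s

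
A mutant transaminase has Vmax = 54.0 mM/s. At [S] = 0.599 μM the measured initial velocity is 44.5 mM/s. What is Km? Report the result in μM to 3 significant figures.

From v = Vmax[S]/(Km+[S]), Km = [S](Vmax − v)/v.
Km = 0.599 × (54.0 − 44.5) / 44.5 = 5.690/44.5 = 0.128 μM.

0.128 μM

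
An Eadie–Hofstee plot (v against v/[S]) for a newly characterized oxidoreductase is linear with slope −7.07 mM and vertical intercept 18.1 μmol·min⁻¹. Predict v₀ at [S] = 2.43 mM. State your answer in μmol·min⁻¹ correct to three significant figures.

4.63 μmol·min⁻¹

In the Eadie–Hofstee form v = Vmax − Km·(v/[S]), the slope is −Km and the intercept is Vmax, so Km = 7.07 mM and Vmax = 18.1 μmol·min⁻¹.
v = 18.1 × 2.43/(7.07 + 2.43) = 4.63 μmol·min⁻¹.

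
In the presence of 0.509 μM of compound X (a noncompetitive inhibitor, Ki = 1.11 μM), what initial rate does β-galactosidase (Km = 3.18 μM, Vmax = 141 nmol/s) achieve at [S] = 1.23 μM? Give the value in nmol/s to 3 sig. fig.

With α = 1 + [I]/Ki = 1 + 0.509/1.11 = 1.459, the noncompetitive rate law is v = (Vmax/α)·[S] / (Km + [S]).
v = (141/1.459)×1.23 / (3.18 + 1.23) = 118.9/4.410 = 27.0 nmol/s.

27.0 nmol/s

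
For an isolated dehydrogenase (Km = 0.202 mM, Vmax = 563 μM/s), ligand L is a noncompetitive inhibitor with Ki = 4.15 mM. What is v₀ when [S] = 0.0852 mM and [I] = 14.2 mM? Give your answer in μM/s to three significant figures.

37.8 μM/s

With α = 1 + [I]/Ki = 1 + 14.2/4.15 = 4.422, the noncompetitive rate law is v = (Vmax/α)·[S] / (Km + [S]).
v = (563/4.422)×0.0852 / (0.202 + 0.0852) = 10.85/0.2872 = 37.8 μM/s.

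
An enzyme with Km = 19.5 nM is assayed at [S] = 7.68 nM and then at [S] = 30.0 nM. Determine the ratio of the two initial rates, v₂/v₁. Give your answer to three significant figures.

2.14

The fractional saturations are [S]/(Km+[S]) = 7.68/27.18 = 0.2826 and 30.0/49.50 = 0.6061.
v₂/v₁ is just their ratio: 0.6061/0.2826 = 2.14.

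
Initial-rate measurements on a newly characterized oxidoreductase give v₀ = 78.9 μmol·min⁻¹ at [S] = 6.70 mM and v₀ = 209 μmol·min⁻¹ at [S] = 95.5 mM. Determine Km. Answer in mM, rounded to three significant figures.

13.6 mM

In reciprocal form, 1/v = (Km/Vmax)·(1/[S]) + 1/Vmax. The two points give (1/[S], 1/v) = (0.1493, 0.01267) and (0.01047, 0.004785).
Slope = (0.01267 − 0.004785)/(0.1493 − 0.01047) = 0.05685; intercept = 0.01267 − 0.05685×0.1493 = 0.004189.
Vmax = 1/intercept = 239 μmol·min⁻¹; Km = slope × Vmax = 0.05685 × 239 = 13.6 mM.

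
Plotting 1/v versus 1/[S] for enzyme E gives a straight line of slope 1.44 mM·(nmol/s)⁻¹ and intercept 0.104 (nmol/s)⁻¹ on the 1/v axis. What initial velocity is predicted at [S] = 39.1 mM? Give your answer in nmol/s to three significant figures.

The y-intercept is 1/Vmax, so Vmax = 1/0.104 = 9.62 nmol/s.
The slope is Km/Vmax, so Km = 1.44 × 9.62 = 13.8 mM.
Then v = 9.62 × 39.1/(13.8 + 39.1) = 7.10 nmol/s.

7.10 nmol/s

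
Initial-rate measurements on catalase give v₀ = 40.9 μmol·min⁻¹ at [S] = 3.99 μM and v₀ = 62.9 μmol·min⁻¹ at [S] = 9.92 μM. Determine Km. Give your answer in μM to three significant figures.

From v = Vmax[S]/(Km+[S]), each point gives Vmax = v(Km+[S])/[S].
Equating: 40.9(Km+3.99)/3.99 = 62.9(Km+9.92)/9.92.
10.25·Km + 40.9 = 6.341·Km + 62.9, so (10.25 − 6.341)·Km = 62.9 − 40.9.
Km = 22.00/3.910 = 5.63 μM; then Vmax = 40.9(5.63+3.99)/3.99 = 98.6 μmol·min⁻¹.

5.63 μM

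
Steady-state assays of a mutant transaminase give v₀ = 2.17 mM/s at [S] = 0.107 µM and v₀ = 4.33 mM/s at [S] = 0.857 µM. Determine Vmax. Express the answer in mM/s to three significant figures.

5.05 mM/s

In reciprocal form, 1/v = (Km/Vmax)·(1/[S]) + 1/Vmax. The two points give (1/[S], 1/v) = (9.346, 0.4608) and (1.167, 0.2309).
Slope = (0.4608 − 0.2309)/(9.346 − 1.167) = 0.02811; intercept = 0.4608 − 0.02811×9.346 = 0.1982.
Vmax = 1/intercept = 5.05 mM/s; Km = slope × Vmax = 0.02811 × 5.05 = 0.142 µM.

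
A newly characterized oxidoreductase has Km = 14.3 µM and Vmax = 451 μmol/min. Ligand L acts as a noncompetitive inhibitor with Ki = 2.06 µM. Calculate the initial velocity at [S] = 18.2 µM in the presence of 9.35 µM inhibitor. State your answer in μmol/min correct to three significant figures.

α = 1 + [I]/Ki = 1 + 9.35/2.06 = 5.539.
For a noncompetitive inhibitor, Vmax is reduced to Vmax/α while Km is unchanged: Km,app = 14.3 µM, Vmax,app = 81.4 μmol/min.
v = Vmax,app·[S]/(Km,app + [S]) = 81.4 × 18.2/(14.3 + 18.2) = 45.6 μmol/min.

45.6 μmol/min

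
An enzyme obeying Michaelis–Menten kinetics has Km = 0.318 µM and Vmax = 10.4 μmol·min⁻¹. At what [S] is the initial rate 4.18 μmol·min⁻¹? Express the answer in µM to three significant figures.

0.214 µM

Rearranging v = Vmax[S]/(Km+[S]) gives [S] = Km·v/(Vmax − v).
[S] = 0.318 × 4.18 / (10.4 − 4.18) = 1.329/6.220 = 0.214 µM.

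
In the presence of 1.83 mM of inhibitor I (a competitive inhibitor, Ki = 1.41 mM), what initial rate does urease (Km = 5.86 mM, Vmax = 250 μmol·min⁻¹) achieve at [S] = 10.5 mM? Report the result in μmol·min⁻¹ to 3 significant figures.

With α = 1 + [I]/Ki = 1 + 1.83/1.41 = 2.298, the competitive rate law is v = Vmax[S] / (αKm + [S]).
v = 250×10.5 / (2.298×5.86 + 10.5) = 2625/23.97 = 110 μmol·min⁻¹.

110 μmol·min⁻¹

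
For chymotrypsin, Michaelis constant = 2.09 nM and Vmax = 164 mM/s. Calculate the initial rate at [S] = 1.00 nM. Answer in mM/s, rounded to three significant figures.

[S]/(Km+[S]) = 1.00/3.090 = 0.3236, the fractional saturation.
v = 0.3236 × Vmax = 0.3236 × 164 = 53.1 mM/s.

53.1 mM/s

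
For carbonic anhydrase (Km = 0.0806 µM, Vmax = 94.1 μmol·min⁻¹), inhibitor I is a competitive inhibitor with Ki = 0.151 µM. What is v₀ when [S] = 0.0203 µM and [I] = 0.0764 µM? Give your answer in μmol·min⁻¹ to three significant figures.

13.5 μmol·min⁻¹

With α = 1 + [I]/Ki = 1 + 0.0764/0.151 = 1.506, the competitive rate law is v = Vmax[S] / (αKm + [S]).
v = 94.1×0.0203 / (1.506×0.0806 + 0.0203) = 1.910/0.1417 = 13.5 μmol·min⁻¹.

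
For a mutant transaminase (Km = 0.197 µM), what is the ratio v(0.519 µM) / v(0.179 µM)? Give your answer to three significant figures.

The fractional saturations are [S]/(Km+[S]) = 0.179/0.3760 = 0.4761 and 0.519/0.7160 = 0.7249.
v₂/v₁ is just their ratio: 0.7249/0.4761 = 1.52.

1.52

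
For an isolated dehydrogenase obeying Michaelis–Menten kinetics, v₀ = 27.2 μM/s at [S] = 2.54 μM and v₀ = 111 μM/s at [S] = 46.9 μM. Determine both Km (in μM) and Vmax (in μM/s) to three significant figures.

From v = Vmax[S]/(Km+[S]), each point gives Vmax = v(Km+[S])/[S].
Equating: 27.2(Km+2.54)/2.54 = 111(Km+46.9)/46.9.
10.71·Km + 27.2 = 2.367·Km + 111, so (10.71 − 2.367)·Km = 111 − 27.2.
Km = 83.80/8.342 = 10.0 μM; then Vmax = 27.2(10.0+2.54)/2.54 = 135 μM/s.

Km = 10.0 μM; Vmax = 135 μM/s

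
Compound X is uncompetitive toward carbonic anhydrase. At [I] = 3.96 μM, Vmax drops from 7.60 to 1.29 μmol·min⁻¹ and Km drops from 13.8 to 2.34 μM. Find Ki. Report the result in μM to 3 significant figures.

0.810 μM

Uncompetitive: Vmax,app = Vmax/α (and Km,app = Km/α) with α = 1 + [I]/Ki.
α = Vmax/Vmax,app = 7.60/1.29 = 5.891.
Since α = 1 + [I]/Ki, [I]/Ki = 5.891 − 1 = 4.891 and Ki = 3.96/4.891 = 0.810 μM.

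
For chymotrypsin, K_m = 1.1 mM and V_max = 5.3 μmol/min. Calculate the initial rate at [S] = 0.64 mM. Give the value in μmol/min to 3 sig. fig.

[S]/(Km+[S]) = 0.64/1.740 = 0.3678, the fractional saturation.
v = 0.3678 × Vmax = 0.3678 × 5.3 = 1.95 μmol/min.

1.95 μmol/min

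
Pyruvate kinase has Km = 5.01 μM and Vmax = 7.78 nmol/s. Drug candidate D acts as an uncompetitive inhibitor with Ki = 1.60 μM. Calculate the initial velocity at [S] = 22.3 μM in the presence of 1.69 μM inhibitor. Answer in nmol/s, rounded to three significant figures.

α = 1 + [I]/Ki = 1 + 1.69/1.60 = 2.056.
For an uncompetitive inhibitor, both parameters are divided by α, giving Vmax/α and Km/α: Km,app = 2.44 μM, Vmax,app = 3.78 nmol/s.
v = Vmax,app·[S]/(Km,app + [S]) = 3.78 × 22.3/(2.44 + 22.3) = 3.41 nmol/s.

3.41 nmol/s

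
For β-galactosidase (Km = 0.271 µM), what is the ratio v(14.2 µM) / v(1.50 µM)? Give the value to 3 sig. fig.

The fractional saturations are [S]/(Km+[S]) = 1.50/1.771 = 0.8470 and 14.2/14.47 = 0.9813.
v₂/v₁ is just their ratio: 0.9813/0.8470 = 1.16.

1.16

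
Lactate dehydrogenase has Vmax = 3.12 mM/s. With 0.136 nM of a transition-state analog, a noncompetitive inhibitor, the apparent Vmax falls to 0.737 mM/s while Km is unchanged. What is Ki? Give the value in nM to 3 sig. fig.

Noncompetitive: Vmax,app = Vmax/α with α = 1 + [I]/Ki.
α = Vmax/Vmax,app = 3.12/0.737 = 4.233.
Since α = 1 + [I]/Ki, [I]/Ki = 4.233 − 1 = 3.233 and Ki = 0.136/3.233 = 0.0421 nM.

0.0421 nM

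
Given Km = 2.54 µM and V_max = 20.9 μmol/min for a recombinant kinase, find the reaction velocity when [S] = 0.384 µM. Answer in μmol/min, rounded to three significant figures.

[S]/(Km+[S]) = 0.384/2.924 = 0.1313, the fractional saturation.
v = 0.1313 × Vmax = 0.1313 × 20.9 = 2.74 μmol/min.

2.74 μmol/min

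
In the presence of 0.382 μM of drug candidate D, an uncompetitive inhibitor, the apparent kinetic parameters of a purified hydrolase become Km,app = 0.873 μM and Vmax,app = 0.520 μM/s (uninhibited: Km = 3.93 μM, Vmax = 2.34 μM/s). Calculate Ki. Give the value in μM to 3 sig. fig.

0.109 μM

Uncompetitive: Vmax,app = Vmax/α (and Km,app = Km/α) with α = 1 + [I]/Ki.
α = Vmax/Vmax,app = 2.34/0.520 = 4.500.
Ki = [I]/(α − 1) = 0.382/3.500 = 0.109 μM.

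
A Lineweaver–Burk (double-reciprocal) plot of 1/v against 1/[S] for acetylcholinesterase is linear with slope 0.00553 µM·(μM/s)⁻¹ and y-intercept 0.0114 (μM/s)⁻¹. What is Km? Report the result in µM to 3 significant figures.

y-intercept = 1/Vmax ⇒ Vmax = 87.7 μM/s; slope = Km/Vmax ⇒ Km = slope × Vmax.
Km = 0.00553 × 87.7 = 0.485 µM.

0.485 µM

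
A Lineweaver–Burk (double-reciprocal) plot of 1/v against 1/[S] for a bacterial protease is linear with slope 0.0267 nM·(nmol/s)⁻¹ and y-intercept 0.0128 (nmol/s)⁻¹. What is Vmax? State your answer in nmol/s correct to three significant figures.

78.1 nmol/s

The y-intercept of a Lineweaver–Burk plot equals 1/Vmax, so Vmax = 1/0.0128 = 78.1 nmol/s.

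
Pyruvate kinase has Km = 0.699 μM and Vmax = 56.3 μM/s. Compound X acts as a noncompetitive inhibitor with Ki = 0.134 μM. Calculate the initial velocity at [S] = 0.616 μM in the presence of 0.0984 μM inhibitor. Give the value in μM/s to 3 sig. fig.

With α = 1 + [I]/Ki = 1 + 0.0984/0.134 = 1.734, the noncompetitive rate law is v = (Vmax/α)·[S] / (Km + [S]).
v = (56.3/1.734)×0.616 / (0.699 + 0.616) = 20.00/1.315 = 15.2 μM/s.

15.2 μM/s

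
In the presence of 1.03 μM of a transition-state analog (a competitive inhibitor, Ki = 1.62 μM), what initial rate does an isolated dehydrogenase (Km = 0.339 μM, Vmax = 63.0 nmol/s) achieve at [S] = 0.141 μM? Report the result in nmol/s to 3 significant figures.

12.8 nmol/s

α = 1 + [I]/Ki = 1 + 1.03/1.62 = 1.636.
For a competitive inhibitor, Vmax is unchanged and the apparent Km becomes α·Km: Km,app = 0.555 μM, Vmax,app = 63.0 nmol/s.
v = Vmax,app·[S]/(Km,app + [S]) = 63.0 × 0.141/(0.555 + 0.141) = 12.8 nmol/s.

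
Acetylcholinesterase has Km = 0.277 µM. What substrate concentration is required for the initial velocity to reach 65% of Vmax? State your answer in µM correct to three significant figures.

0.514 µM

v/Vmax = [S]/(Km+[S]) = 0.65, so [S] = Km·0.65/(1 − 0.65) = 0.277 × 1.857.
[S] = 0.514 µM.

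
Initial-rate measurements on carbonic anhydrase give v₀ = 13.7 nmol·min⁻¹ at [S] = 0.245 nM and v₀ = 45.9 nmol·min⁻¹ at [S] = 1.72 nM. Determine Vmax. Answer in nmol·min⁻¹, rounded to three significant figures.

75.3 nmol·min⁻¹

From v = Vmax[S]/(Km+[S]), each point gives Vmax = v(Km+[S])/[S].
Equating: 13.7(Km+0.245)/0.245 = 45.9(Km+1.72)/1.72.
55.92·Km + 13.7 = 26.69·Km + 45.9, so (55.92 − 26.69)·Km = 45.9 − 13.7.
Km = 32.20/29.23 = 1.10 nM; then Vmax = 13.7(1.10+0.245)/0.245 = 75.3 nmol·min⁻¹.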